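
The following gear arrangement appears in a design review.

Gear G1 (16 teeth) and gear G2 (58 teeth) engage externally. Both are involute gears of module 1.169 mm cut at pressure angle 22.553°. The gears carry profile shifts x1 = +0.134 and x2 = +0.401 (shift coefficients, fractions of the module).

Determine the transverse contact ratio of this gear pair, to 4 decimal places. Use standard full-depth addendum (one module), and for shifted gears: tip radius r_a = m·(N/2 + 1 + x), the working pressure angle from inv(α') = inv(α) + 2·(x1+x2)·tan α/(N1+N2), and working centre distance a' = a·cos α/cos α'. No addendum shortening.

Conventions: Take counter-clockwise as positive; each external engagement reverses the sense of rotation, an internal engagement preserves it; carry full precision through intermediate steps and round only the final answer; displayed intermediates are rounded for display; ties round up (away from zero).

1.4723

class = single-mesh tooth geometry [involute pair 16T × 58T, m = 1.169]
base radii: r_b1 = 8.636807, r_b2 = 31.308426
tip radii: r_a1 = 10.677646, r_a2 = 35.538769
inv(α') = inv(22.553°) + 2·(+0.134+0.401)·tan α/(16+58) = 0.02767859  ⇒  α' = 24.37737°
a' = a·cos α / cos α' = 43.2530·cos 22.553°/cos 24.37737° = 43.855053
action lengths: √(r_a1²−r_b1²) = 6.278351, √(r_a2²−r_b2²) = 16.816259
base pitch p_b = π·m·cos α = 3.391666
CR = (6.278351 + 16.816259 − 43.855053·sin 24.37737°)/3.391666 = 1.472335
contact ratio ≈ 1.4723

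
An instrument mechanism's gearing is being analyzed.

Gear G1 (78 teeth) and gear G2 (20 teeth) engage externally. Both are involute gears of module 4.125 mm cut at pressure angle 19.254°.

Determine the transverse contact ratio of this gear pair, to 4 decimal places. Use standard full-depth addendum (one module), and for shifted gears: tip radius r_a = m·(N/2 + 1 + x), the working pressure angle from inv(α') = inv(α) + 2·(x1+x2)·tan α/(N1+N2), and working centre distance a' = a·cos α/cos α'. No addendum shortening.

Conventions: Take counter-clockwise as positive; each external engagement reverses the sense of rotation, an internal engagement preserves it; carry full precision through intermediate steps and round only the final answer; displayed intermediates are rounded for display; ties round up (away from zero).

1.7265

single-mesh involute tooth geometry (78T engaging 20T at module 4.125)
base radii: r_b1 = 151.876618, r_b2 = 38.942723
tip radii: r_a1 = 165.000000, r_a2 = 45.375000
no profile shift: α' = α, a' = a
action lengths: √(r_a1²−r_b1²) = 64.486378, √(r_a2²−r_b2²) = 23.288516
base pitch p_b = π·m·cos α = 12.234217
CR = (64.486378 + 23.288516 − 202.125000·sin 19.25400°)/12.234217 = 1.726539
contact ratio ≈ 1.7265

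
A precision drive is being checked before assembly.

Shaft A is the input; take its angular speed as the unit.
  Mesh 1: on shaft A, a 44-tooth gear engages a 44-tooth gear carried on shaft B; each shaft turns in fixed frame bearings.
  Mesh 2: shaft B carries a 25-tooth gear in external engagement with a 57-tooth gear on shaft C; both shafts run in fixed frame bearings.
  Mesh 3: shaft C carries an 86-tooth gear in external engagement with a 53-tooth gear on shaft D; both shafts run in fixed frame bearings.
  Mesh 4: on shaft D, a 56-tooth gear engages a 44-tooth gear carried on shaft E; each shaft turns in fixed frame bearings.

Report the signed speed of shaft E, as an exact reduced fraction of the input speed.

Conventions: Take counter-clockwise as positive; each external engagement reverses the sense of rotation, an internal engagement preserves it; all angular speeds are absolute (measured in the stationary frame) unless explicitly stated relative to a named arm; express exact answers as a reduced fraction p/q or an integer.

4-mesh fixed-axis compound train (all bearings frame-fixed)
mesh 1 [44T→44T]: |ω|/ω_in = 1×44/44 = 1, sense flips to −
mesh 2 [25T→57T]: |ω|/ω_in = 1×25/57 = 25/57, sense flips to +
mesh 3 [86T→53T]: |ω|/ω_in = (25/57)×86/53 = 2150/3021, sense flips to −
mesh 4 [56T→44T]: |ω|/ω_in = (2150/3021)×56/44 = 30100/33231, sense flips to +
signed output speed (× input speed) = 30100/33231

30100/33231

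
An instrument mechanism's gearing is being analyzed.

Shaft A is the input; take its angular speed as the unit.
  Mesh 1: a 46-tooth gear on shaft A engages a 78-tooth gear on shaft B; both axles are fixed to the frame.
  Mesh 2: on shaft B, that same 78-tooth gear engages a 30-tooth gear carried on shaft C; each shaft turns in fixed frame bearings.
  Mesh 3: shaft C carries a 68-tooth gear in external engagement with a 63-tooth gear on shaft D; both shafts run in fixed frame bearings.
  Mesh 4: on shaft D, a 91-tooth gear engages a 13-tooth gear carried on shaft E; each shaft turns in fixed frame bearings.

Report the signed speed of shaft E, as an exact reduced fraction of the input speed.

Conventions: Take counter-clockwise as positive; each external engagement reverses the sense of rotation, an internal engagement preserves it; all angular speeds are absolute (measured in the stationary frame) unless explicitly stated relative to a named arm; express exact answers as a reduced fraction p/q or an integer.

1564/135

4-mesh fixed-axis compound train (all bearings frame-fixed)
mesh 1 [46T→78T]: |ω|/ω_in = 1×46/78 = 23/39, sense flips to −
mesh 2 [78T→30T]: |ω|/ω_in = (23/39)×78/30 = 23/15, sense flips to +
mesh 3 [68T→63T]: |ω|/ω_in = (23/15)×68/63 = 1564/945, sense flips to −
mesh 4 [91T→13T]: |ω|/ω_in = (1564/945)×91/13 = 1564/135, sense flips to +
signed output speed (× input speed) = 1564/135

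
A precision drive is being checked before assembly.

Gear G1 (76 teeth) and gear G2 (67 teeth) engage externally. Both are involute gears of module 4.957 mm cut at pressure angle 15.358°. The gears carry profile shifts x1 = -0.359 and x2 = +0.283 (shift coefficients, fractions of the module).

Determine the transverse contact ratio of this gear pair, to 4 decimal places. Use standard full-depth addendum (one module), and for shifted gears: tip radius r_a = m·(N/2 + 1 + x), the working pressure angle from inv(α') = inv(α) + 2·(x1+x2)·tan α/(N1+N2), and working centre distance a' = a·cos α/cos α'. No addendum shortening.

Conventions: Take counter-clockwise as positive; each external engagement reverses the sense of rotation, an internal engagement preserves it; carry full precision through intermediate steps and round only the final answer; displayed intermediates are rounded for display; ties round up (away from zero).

class = single-mesh tooth geometry [involute pair 76T × 67T, m = 4.957]
base radii: r_b1 = 181.639414, r_b2 = 160.129483
tip radii: r_a1 = 191.543437, r_a2 = 172.419331
inv(α') = inv(15.358°) + 2·(-0.359+0.283)·tan α/(76+67) = 0.00631779  ⇒  α' = 15.13282°
a' = a·cos α / cos α' = 354.4255·cos 15.358°/cos 15.13282° = 354.046060
action lengths: √(r_a1²−r_b1²) = 60.794832, √(r_a2²−r_b2²) = 63.929448
base pitch p_b = π·m·cos α = 15.016764
CR = (60.794832 + 63.929448 − 354.046060·sin 15.13282°)/15.016764 = 2.150790
contact ratio ≈ 2.1508

2.1508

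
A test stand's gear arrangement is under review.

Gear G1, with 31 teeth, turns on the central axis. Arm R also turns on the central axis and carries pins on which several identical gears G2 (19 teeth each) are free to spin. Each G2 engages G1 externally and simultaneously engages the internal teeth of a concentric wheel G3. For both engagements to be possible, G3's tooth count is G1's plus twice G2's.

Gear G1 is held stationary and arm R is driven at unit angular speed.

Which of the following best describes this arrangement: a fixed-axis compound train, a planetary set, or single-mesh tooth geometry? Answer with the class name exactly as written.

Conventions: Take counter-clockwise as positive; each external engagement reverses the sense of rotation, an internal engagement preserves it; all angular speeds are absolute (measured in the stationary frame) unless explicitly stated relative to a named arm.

planetary set

class = planetary set [G3 = 31+2·19 = 69; Willis about the carrier]
classification: planetary set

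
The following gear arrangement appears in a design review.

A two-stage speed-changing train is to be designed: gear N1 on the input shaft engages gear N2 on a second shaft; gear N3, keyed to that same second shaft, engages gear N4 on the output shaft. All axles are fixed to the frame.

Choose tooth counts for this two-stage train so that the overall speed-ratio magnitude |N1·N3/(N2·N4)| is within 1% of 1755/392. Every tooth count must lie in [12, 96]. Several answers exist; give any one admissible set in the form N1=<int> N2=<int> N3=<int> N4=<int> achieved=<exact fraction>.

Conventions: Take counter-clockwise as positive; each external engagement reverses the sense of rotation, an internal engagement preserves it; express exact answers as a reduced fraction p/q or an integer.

N1=27 N2=14 N3=65 N4=28 achieved=1755/392

class = fixed-axis compound train [2-stage, 1755/392 wanted]
target = 1755/392 in lowest terms: an exact hit needs N1·N3 = k·1755 and N2·N4 = k·392 for one integer k, every count in [12, 96]; additionally prefer no 1:1 stage (N1 ≠ N2, N3 ≠ N4)
k = 1: N1·N3 = 1755 = 27·65, N2·N4 = 392 = 14·28
achieved = 27·65/(14·28) = 1755/392; |achieved − target| = 0 ≤ 351/7840 ✓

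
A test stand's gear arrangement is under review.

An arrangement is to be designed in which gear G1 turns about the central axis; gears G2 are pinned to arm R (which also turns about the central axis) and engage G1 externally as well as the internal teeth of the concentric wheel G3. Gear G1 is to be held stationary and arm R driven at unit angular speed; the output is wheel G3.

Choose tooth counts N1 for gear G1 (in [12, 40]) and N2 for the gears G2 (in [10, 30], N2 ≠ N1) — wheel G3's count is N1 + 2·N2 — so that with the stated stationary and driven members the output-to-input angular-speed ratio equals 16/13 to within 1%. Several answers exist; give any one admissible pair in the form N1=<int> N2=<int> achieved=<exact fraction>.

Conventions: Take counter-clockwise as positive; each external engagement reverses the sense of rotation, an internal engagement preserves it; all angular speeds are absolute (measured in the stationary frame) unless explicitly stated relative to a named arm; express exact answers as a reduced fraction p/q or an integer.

N1=12 N2=20 achieved=16/13

class = planetary set [ratio 16/13 wanted; Willis about the carrier]
Willis with ω_sun = 0: ω_ring/ω_arm = (N1+N3)/N3; set equal to 16/13  ⇒  N3/N1 = 1/(16/13 − 1) = 13/3
N3 = N1 + 2·N2  ⇒  N2/N1 = (N3/N1 − 1)/2 = (13/3 − 1)/2 = 5/3
smallest multiple with N1 ≥ 12 and N2 ≥ 10: k = 4  ⇒  N1 = 4·3 = 12, N2 = 4·5 = 20 (N1 ≤ 40, N2 ≤ 30, N2 ≠ N1 ✓), N3 = 12 + 2·20 = 52
check: (N1+N3)/N3 with N1 = 12, N3 = 52 gives 16/13; |achieved − target| = 0 ≤ 4/325 ✓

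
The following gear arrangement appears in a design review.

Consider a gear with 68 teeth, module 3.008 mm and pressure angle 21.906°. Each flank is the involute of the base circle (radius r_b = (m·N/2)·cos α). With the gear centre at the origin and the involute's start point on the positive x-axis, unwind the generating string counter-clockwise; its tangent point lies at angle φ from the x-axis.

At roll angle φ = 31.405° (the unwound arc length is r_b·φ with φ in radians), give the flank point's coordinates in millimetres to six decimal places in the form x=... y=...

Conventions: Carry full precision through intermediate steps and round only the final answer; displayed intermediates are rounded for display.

x=108.088665 y=5.053738

single-mesh involute tooth geometry (68T wheel at module 3.008)
pitch radius r_p = m·N/2 = 3.008·68/2 = 102.272000
base radius r_b = r_p·cos α = 102.272000·cos 21.906° = 94.887674
roll angle φ = 31.405° = 0.54812065 rad
x = r_b·(cos φ + φ·sin φ) = 108.088665
y = r_b·(sin φ − φ·cos φ) = 5.053738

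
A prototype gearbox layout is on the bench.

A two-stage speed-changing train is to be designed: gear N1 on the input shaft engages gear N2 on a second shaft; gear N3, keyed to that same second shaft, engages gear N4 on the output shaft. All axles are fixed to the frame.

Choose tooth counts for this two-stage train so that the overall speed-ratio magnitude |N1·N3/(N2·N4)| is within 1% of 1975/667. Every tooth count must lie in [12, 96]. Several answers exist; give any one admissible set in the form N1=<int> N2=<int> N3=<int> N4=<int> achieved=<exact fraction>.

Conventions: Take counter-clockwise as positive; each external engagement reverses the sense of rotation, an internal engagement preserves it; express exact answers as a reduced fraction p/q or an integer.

N1=25 N2=23 N3=79 N4=29 achieved=1975/667

topology: fixed-axis compound train — 2 stages, target 1975/667
target = 1975/667 in lowest terms: an exact hit needs N1·N3 = k·1975 and N2·N4 = k·667 for one integer k, every count in [12, 96]; additionally prefer no 1:1 stage (N1 ≠ N2, N3 ≠ N4)
k = 1: N1·N3 = 1975 = 25·79, N2·N4 = 667 = 23·29
achieved = 25·79/(23·29) = 1975/667; |achieved − target| = 0 ≤ 79/2668 ✓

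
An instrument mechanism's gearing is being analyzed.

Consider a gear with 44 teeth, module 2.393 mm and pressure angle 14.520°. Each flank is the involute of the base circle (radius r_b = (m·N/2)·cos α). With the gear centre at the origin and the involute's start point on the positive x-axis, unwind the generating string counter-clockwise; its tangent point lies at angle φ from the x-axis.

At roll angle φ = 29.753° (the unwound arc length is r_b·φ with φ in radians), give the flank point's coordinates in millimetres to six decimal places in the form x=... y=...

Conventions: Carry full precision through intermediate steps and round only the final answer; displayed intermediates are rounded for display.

recognized (one wheel, involute flank): single-mesh tooth geometry, m = 2.393, N = 44
pitch radius r_p = m·N/2 = 2.393·44/2 = 52.646000
base radius r_b = r_p·cos α = 52.646000·cos 14.520° = 50.964496
roll angle φ = 29.753° = 0.51928781 rad
x = r_b·(cos φ + φ·sin φ) = 57.379684
y = r_b·(sin φ − φ·cos φ) = 2.315337

x=57.379684 y=2.315337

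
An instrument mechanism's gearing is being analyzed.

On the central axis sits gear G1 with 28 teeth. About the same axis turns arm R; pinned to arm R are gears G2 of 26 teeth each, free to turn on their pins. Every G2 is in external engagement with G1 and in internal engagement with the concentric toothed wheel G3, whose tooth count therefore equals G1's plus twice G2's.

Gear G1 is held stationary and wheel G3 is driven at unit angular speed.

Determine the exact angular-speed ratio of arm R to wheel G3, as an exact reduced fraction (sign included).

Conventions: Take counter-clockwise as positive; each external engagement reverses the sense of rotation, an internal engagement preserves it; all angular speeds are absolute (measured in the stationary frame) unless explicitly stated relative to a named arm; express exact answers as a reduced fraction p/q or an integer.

class = planetary set [G3 = 28+2·26 = 80; Willis about the carrier]
ring teeth: 28 + 2·26 = 80
28(ω_sun−ω_arm) = −80(ω_ring−ω_arm),  ω_sun = 0, ω_ring = 1
28(0−ω_arm) = −80(1−ω_arm)  ⇒  108·ω_arm = 80  ⇒  ω_arm = 20/27
ω_out/ω_in = 20/27

20/27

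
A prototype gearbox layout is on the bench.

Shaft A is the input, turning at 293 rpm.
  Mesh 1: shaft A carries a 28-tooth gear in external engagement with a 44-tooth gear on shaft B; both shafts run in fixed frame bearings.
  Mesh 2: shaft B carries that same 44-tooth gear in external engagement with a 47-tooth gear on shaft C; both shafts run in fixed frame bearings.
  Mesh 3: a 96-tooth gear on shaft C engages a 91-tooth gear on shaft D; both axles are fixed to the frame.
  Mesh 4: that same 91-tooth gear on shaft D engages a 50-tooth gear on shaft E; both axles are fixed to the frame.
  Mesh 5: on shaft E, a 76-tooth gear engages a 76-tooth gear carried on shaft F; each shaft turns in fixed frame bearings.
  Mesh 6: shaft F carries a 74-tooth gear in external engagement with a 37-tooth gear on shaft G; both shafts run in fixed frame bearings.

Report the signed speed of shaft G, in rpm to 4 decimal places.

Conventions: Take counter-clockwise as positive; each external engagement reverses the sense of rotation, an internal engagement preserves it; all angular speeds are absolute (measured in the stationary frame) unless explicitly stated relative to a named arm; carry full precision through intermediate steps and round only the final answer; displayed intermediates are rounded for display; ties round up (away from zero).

+670.2843 rpm

6-mesh fixed-axis compound train (all bearings frame-fixed)
mesh 1 [28T→44T]: ω = 293.0000×28/44 = 186.4545 rpm, sense flips to −
mesh 2 [44T→47T]: ω = 186.4545×44/47 = 174.5532 rpm, sense flips to +
mesh 3 [96T→91T]: ω = 174.5532×96/91 = 184.1440 rpm, sense flips to −
mesh 4 [91T→50T]: ω = 184.1440×91/50 = 335.1421 rpm, sense flips to +
mesh 5 [76T→76T]: ω = 335.1421×76/76 = 335.1421 rpm, sense flips to −
mesh 6 [74T→37T]: ω = 335.1421×74/37 = 670.2843 rpm, sense flips to +
signed output speed = +670.2843 rpm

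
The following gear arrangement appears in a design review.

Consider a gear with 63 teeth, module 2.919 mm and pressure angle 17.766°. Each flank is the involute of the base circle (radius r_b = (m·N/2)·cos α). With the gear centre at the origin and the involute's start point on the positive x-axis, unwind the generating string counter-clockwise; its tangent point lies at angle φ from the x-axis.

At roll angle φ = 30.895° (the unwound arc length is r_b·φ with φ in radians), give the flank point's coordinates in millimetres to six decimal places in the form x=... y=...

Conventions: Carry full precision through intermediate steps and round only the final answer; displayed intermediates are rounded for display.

x=99.382928 y=4.444454

class = single-mesh tooth geometry [base-circle involute, m = 2.919, 63T]
pitch radius r_p = m·N/2 = 2.919·63/2 = 91.948500
base radius r_b = r_p·cos α = 91.948500·cos 17.766° = 87.563534
roll angle φ = 30.895° = 0.53921947 rad
x = r_b·(cos φ + φ·sin φ) = 99.382928
y = r_b·(sin φ − φ·cos φ) = 4.444454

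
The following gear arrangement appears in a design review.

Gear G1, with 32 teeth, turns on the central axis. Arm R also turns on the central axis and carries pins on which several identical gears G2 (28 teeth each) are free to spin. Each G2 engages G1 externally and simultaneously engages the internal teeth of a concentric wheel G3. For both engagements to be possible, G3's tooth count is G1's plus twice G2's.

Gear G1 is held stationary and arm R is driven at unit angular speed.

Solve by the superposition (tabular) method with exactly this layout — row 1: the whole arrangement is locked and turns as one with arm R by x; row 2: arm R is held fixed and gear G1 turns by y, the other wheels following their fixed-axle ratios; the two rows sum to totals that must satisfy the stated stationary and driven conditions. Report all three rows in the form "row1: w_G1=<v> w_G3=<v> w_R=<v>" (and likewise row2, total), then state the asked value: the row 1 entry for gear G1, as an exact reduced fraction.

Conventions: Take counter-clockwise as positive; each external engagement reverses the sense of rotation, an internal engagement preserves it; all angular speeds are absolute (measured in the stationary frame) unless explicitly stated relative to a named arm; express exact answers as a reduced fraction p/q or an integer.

row1: w_G1=1 w_G3=1 w_R=1
row2: w_G1=-1 w_G3=4/11 w_R=0
total: w_G1=0 w_G3=15/11 w_R=1
asked value: 1

planetary set (32T centre, 28T on arm, 88T internal) — Willis relation
row 1 (train locked, turned with arm): all members turn x
superposition row 2 [arm held]: sun y, ring −(32/88)·y, arm 0
boundary: total ω_sun = x + y = 0 and total ω_arm = x = 1  ⇒  y = -1, x = 1
row 2 ring = −(32/88)·(-1) = 4/11
totals (row 1 + row 2): sun 1 + (-1) = 0, ring 1 + 4/11 = 15/11, arm 1 + 0 = 1
asked cell (row1, sun) = 1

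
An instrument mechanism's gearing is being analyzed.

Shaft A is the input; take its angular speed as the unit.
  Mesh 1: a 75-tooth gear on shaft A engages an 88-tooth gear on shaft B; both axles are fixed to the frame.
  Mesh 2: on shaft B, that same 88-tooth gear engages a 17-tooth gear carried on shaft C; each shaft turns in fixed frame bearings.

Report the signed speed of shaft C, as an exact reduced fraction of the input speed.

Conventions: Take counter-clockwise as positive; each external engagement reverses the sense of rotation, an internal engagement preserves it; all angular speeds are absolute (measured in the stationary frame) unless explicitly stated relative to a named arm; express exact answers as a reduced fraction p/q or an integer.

2-mesh fixed-axis compound train (all bearings frame-fixed)
mesh 1 [75T→88T]: |ω|/ω_in = 1×75/88 = 75/88, sense flips to −
mesh 2 [88T→17T]: |ω|/ω_in = (75/88)×88/17 = 75/17, sense flips to +
signed output speed (× input speed) = 75/17

75/17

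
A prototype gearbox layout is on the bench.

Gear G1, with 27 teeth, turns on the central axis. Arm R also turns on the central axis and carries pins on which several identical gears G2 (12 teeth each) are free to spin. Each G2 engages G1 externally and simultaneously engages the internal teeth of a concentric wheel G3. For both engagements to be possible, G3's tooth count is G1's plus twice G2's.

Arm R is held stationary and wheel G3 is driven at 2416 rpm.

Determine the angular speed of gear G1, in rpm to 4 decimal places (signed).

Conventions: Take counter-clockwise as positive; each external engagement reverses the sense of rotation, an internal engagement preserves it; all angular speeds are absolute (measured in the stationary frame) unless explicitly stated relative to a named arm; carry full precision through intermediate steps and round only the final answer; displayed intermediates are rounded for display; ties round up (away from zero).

class = planetary set [G3 = 27+2·12 = 51; Willis about the carrier]
normalise by the input: solve with ω_ring = 1, then scale by 2416 rpm
ring teeth: 27 + 2·12 = 51
27(ω_sun−ω_arm) = −51(ω_ring−ω_arm),  ω_arm = 0, ω_ring = 1
ω_sun = 0 − (51/27)(1−0) = -17/9
scale: ω_sun = -17/9 × 2416 rpm = -4563.5556 rpm

-4563.5556 rpm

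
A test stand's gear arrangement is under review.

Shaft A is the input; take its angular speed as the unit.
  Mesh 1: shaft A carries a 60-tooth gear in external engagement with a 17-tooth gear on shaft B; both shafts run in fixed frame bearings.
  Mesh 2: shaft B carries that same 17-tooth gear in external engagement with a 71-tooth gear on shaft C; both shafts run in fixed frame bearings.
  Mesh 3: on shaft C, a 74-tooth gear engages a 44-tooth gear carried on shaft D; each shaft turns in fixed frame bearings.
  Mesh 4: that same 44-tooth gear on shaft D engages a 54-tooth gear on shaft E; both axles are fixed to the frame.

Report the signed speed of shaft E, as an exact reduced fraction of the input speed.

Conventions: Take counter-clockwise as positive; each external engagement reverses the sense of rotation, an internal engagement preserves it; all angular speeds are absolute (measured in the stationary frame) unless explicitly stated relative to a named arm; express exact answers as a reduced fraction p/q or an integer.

740/639

4-mesh fixed-axis compound train (all bearings frame-fixed)
mesh 1 [60T→17T]: |ω|/ω_in = 1×60/17 = 60/17, sense flips to −
mesh 2 [17T→71T]: |ω|/ω_in = (60/17)×17/71 = 60/71, sense flips to +
mesh 3 [74T→44T]: |ω|/ω_in = (60/71)×74/44 = 1110/781, sense flips to −
mesh 4 [44T→54T]: |ω|/ω_in = (1110/781)×44/54 = 740/639, sense flips to +
signed output speed (× input speed) = 740/639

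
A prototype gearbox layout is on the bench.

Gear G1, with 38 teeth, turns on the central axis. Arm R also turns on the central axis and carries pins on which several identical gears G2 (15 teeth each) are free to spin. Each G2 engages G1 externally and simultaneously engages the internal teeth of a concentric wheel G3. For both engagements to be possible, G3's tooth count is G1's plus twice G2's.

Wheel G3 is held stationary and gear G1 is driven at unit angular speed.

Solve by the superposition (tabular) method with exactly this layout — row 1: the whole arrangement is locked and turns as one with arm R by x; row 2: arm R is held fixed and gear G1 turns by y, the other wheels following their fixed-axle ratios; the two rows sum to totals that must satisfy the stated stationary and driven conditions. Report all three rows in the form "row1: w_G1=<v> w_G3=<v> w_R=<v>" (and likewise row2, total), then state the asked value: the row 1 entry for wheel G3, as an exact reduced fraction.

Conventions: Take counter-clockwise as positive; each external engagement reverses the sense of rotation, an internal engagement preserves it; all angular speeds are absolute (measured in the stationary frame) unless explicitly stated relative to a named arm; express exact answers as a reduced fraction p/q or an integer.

recognized (axles ride arm R): planetary set, 38/15/68 teeth
superposition row 1 [locked train]: every member turns x
superposition row 2 [arm held]: sun y, ring −(38/68)·y, arm 0
boundary: total ω_ring = x − (38/68)·y = 0 and total ω_sun = x + y = 1  ⇒  y = 34/53, x = 19/53
row 2 ring = −(38/68)·34/53 = -19/53
totals (row 1 + row 2): sun 19/53 + 34/53 = 1, ring 19/53 + (-19/53) = 0, arm 19/53 + 0 = 19/53
asked cell (row1, ring) = 19/53

row1: w_G1=19/53 w_G3=19/53 w_R=19/53
row2: w_G1=34/53 w_G3=-19/53 w_R=0
total: w_G1=1 w_G3=0 w_R=19/53
asked value: 19/53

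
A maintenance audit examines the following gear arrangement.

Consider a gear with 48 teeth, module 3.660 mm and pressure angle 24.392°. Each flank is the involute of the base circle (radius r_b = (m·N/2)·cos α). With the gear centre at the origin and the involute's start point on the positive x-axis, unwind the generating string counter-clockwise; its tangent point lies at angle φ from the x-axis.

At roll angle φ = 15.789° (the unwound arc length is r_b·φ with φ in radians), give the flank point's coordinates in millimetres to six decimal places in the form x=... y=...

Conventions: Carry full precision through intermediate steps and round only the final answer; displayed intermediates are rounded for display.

class = single-mesh tooth geometry [base-circle involute, m = 3.660, 48T]
pitch radius r_p = m·N/2 = 3.660·48/2 = 87.840000
base radius r_b = r_p·cos α = 87.840000·cos 24.392° = 79.999519
roll angle φ = 15.789° = 0.27557004 rad
x = r_b·(cos φ + φ·sin φ) = 82.979630
y = r_b·(sin φ − φ·cos φ) = 0.553810

x=82.979630 y=0.553810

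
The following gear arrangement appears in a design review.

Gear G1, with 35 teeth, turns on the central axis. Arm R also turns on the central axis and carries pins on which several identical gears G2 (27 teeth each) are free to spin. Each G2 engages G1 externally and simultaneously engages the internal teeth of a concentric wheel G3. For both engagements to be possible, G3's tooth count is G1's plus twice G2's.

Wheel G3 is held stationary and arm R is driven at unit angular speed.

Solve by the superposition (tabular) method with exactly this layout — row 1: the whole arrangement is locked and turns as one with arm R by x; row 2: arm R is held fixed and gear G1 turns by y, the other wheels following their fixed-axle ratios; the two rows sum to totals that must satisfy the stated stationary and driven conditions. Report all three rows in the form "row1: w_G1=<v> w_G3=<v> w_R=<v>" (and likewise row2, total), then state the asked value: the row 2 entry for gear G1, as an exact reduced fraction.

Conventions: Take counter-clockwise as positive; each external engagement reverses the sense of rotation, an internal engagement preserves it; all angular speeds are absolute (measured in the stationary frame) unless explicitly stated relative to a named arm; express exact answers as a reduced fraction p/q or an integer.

row1: w_G1=1 w_G3=1 w_R=1
row2: w_G1=89/35 w_G3=-1 w_R=0
total: w_G1=124/35 w_G3=0 w_R=1
asked value: 89/35

planetary set (35T centre, 27T on arm, 89T internal) — Willis relation
row 1 (train locked, turned with arm): all members turn x
row 2 (arm held, sun turns y): ω_ring = −(35/89)·y, ω_arm = 0
boundary: total ω_ring = x − (35/89)·y = 0 and total ω_arm = x = 1  ⇒  y = 89/35, x = 1
row 2 ring = −(35/89)·89/35 = -1
totals (row 1 + row 2): sun 1 + 89/35 = 124/35, ring 1 + (-1) = 0, arm 1 + 0 = 1
asked cell (row2, sun) = 89/35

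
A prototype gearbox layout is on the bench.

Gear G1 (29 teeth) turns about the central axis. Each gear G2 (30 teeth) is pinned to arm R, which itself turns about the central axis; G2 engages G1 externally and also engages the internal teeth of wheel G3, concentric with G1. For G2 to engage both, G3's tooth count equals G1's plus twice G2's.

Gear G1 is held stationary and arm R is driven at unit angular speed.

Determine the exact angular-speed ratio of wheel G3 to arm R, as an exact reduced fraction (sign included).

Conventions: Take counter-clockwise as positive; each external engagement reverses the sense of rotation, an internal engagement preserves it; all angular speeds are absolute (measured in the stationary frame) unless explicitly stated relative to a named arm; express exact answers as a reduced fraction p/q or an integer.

118/89

recognized (axles ride arm R): planetary set, 29/30/89 teeth
ring teeth: 29 + 2·30 = 89
29(ω_sun−ω_arm) = −89(ω_ring−ω_arm),  ω_sun = 0, ω_arm = 1
ω_ring = 1 − (29/89)(0−1) = 118/89
ω_out/ω_in = 118/89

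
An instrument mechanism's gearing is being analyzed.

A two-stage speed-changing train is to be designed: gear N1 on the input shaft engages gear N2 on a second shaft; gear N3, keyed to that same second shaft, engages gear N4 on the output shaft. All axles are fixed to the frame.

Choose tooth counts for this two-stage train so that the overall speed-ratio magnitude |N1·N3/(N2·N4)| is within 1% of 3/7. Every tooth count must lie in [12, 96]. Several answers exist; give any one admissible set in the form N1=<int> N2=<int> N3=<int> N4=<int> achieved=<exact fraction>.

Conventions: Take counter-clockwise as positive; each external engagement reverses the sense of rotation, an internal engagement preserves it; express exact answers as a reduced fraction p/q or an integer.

topology: fixed-axis compound train — 2 stages, target 3/7
target = 3/7 in lowest terms: an exact hit needs N1·N3 = k·3 and N2·N4 = k·7 for one integer k, every count in [12, 96]; additionally prefer no 1:1 stage (N1 ≠ N2, N3 ≠ N4)
k = 1…47: no 1:1-free in-range split of k·3 and k·7 into factor pairs; take k = 48
k = 48: N1·N3 = 144 = 12·12, N2·N4 = 336 = 14·24
achieved = 12·12/(14·24) = 3/7; |achieved − target| = 0 ≤ 3/700 ✓

N1=12 N2=14 N3=12 N4=24 achieved=3/7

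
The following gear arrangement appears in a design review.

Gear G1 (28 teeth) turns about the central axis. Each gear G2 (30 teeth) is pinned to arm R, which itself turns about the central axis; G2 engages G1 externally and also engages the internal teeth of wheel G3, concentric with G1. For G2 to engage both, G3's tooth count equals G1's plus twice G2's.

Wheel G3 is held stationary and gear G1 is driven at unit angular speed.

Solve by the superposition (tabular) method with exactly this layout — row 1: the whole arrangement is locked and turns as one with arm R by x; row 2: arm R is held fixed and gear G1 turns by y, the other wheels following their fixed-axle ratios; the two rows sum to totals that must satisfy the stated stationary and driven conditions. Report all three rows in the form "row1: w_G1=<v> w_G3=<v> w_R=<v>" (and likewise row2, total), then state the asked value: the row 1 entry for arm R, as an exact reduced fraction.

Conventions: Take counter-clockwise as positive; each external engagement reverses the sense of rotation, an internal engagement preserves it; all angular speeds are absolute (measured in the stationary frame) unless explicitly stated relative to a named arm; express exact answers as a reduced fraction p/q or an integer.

row1: w_G1=7/29 w_G3=7/29 w_R=7/29
row2: w_G1=22/29 w_G3=-7/29 w_R=0
total: w_G1=1 w_G3=0 w_R=7/29
asked value: 7/29

planetary set (28T centre, 30T on arm, 88T internal) — Willis relation
superposition row 1 [locked train]: every member turns x
row 2 (arm held, sun turns y): ω_ring = −(28/88)·y, ω_arm = 0
boundary: total ω_ring = x − (28/88)·y = 0 and total ω_sun = x + y = 1  ⇒  y = 22/29, x = 7/29
row 2 ring = −(28/88)·22/29 = -7/29
totals (row 1 + row 2): sun 7/29 + 22/29 = 1, ring 7/29 + (-7/29) = 0, arm 7/29 + 0 = 7/29
asked cell (row1, arm) = 7/29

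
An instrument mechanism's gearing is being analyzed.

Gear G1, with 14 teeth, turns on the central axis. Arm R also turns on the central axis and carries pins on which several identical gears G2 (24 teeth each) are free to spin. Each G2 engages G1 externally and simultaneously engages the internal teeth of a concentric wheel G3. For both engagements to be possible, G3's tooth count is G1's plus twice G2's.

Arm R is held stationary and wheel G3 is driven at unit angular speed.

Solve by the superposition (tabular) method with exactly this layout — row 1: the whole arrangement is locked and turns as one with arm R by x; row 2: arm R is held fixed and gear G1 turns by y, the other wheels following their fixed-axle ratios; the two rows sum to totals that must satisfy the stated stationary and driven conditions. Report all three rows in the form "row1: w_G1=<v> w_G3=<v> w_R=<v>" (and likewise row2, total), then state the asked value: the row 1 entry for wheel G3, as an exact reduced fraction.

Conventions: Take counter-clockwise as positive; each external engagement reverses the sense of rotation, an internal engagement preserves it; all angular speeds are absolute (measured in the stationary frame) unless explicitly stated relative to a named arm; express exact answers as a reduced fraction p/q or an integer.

row1: w_G1=0 w_G3=0 w_R=0
row2: w_G1=-31/7 w_G3=1 w_R=0
total: w_G1=-31/7 w_G3=1 w_R=0
asked value: 0

planetary set (14T centre, 24T on arm, 62T internal) — Willis relation
superposition row 1 [locked train]: every member turns x
row 2 (arm held, sun turns y): ω_ring = −(14/62)·y, ω_arm = 0
boundary: total ω_arm = x = 0 and total ω_ring = x − (14/62)·y = 1  ⇒  y = -31/7, x = 0
row 2 ring = −(14/62)·(-31/7) = 1
totals (row 1 + row 2): sun 0 + (-31/7) = -31/7, ring 0 + 1 = 1, arm 0 + 0 = 0
asked cell (row1, ring) = 0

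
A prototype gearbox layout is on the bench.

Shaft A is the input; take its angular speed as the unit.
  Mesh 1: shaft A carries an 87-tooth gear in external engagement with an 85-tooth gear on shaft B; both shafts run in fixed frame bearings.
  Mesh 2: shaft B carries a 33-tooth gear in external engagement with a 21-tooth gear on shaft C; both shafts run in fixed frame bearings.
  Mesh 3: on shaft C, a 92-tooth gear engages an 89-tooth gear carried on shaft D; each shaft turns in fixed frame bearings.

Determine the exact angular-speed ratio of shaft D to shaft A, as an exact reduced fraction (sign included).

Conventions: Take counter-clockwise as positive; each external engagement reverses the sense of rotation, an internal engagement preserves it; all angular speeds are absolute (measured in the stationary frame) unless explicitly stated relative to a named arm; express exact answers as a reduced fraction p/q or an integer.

class = fixed-axis compound train [3 meshes; 3 ratios multiply, 3 sense flips]
mesh 1 [87T→85T]: running ratio 87/85, sense −
mesh 2 [33T→21T]: running ratio 957/595, sense +
mesh 3 [92T→89T]: running ratio 88044/52955, sense −
ω_out/ω_in = -88044/52955

-88044/52955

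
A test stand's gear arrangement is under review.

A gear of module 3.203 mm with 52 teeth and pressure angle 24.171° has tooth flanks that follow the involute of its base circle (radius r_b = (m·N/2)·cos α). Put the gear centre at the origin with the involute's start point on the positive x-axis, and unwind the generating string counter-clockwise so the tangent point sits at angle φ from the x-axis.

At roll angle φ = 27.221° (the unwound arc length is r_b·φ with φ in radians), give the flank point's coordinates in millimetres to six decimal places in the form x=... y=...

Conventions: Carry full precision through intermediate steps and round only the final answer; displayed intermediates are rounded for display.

single-mesh involute tooth geometry (52T wheel at module 3.203)
pitch radius r_p = m·N/2 = 3.203·52/2 = 83.278000
base radius r_b = r_p·cos α = 83.278000·cos 24.171° = 75.976808
roll angle φ = 27.221° = 0.47509608 rad
x = r_b·(cos φ + φ·sin φ) = 84.073586
y = r_b·(sin φ − φ·cos φ) = 2.655031

x=84.073586 y=2.655031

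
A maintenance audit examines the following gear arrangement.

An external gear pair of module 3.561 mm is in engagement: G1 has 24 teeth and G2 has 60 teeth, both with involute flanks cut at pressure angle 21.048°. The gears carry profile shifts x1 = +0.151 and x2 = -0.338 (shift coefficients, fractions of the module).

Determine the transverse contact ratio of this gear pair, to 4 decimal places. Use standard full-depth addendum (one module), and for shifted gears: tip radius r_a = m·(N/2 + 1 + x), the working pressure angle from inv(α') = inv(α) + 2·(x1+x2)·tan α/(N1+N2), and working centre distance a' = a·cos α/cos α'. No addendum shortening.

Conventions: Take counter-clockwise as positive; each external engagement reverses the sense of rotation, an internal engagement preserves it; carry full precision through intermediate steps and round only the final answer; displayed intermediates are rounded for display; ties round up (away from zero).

1.6530

single-mesh involute tooth geometry (24T engaging 60T at module 3.561)
base radii: r_b1 = 39.880916, r_b2 = 99.702289
tip radii: r_a1 = 46.830711, r_a2 = 109.187382
inv(α') = inv(21.048°) + 2·(+0.151-0.338)·tan α/(24+60) = 0.01575526  ⇒  α' = 20.36088°
a' = a·cos α / cos α' = 149.5620·cos 21.048°/cos 20.36088° = 148.885609
action lengths: √(r_a1²−r_b1²) = 24.548484, √(r_a2²−r_b2²) = 44.512223
base pitch p_b = π·m·cos α = 10.440799
CR = (24.548484 + 44.512223 − 148.885609·sin 20.36088°)/10.440799 = 1.653000
contact ratio ≈ 1.6530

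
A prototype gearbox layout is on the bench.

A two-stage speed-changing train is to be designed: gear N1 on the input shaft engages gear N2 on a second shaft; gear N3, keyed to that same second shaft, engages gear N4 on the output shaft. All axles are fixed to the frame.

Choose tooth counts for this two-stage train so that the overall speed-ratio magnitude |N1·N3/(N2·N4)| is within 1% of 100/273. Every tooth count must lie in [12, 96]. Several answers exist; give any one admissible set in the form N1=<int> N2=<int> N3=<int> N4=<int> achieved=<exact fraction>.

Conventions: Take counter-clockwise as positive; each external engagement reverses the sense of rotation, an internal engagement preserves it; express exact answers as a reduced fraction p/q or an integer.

N1=12 N2=13 N3=25 N4=63 achieved=100/273

class = fixed-axis compound train [2-stage, 100/273 wanted]
target = 100/273 in lowest terms: an exact hit needs N1·N3 = k·100 and N2·N4 = k·273 for one integer k, every count in [12, 96]; additionally prefer no 1:1 stage (N1 ≠ N2, N3 ≠ N4)
k = 1…2: no 1:1-free in-range split of k·100 and k·273 into factor pairs; take k = 3
k = 3: N1·N3 = 300 = 12·25, N2·N4 = 819 = 13·63
achieved = 12·25/(13·63) = 100/273; |achieved − target| = 0 ≤ 1/273 ✓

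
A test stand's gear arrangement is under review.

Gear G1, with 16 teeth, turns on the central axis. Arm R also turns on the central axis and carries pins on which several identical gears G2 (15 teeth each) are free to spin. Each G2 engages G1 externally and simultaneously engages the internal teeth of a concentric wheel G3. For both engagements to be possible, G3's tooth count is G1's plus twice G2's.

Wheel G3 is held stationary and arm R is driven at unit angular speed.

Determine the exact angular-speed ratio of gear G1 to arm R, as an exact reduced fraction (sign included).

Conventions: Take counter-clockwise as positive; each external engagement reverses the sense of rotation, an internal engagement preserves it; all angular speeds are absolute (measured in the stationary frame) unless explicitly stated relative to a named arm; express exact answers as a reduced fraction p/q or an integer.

31/8

class = planetary set [G3 = 16+2·15 = 46; Willis about the carrier]
ring teeth: 16 + 2·15 = 46
16(ω_sun−ω_arm) = −46(ω_ring−ω_arm),  ω_ring = 0, ω_arm = 1
ω_sun = 1 − (46/16)(0−1) = 31/8
ω_out/ω_in = 31/8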